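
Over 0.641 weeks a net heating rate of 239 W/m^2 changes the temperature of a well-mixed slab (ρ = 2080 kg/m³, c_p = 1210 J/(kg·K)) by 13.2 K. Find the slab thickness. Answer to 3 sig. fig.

Heat input Q = F Δt = 239 × 3.88×10^5 s = 9.27×10^7 J/m².
Required areal heat capacity C = Q / ΔT = 7.02×10^6 J/(m²·K).
Depth D = C / (ρ c_p) = 7.02×10^6 / (2080 × 1210) = 2.79 m.

2.79 m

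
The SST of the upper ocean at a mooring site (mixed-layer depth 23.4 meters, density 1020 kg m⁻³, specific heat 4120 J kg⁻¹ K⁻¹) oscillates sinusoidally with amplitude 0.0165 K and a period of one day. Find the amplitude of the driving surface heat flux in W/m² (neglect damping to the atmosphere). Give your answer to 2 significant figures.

Areal heat capacity C = ρ c_p D = 1020 × 4120 × 23.4 = 9.83×10^7 J m⁻² K⁻¹.
ω = 2π / 86400 s = 7.27×10^-5 s⁻¹.
Cω = 9.83×10^7 × 7.27×10^-5 = 7150 W/(m²·K).
F₀ = A × Cω = 0.0165 × 7150 = 118 W/m².

120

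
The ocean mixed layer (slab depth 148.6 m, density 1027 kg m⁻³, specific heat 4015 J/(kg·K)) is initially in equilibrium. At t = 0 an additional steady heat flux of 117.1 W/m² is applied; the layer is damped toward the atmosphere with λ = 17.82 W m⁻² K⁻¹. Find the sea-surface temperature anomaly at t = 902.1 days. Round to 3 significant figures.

5.89 K

Areal heat capacity C = ρ c_p D = 1027 × 4015 × 148.6 = 6.13×10^8 J/(m^2 K).
τ = C / λ = 6.13×10^8 / 17.82 = 3.44×10^7 s.
Equilibrium anomaly ΔT_eq = F / λ = 117.1 / 17.82 = 6.57 K.
t = 902.1 days = 7.79×10^7 s, so t/τ = 2.27.
ΔT(t) = ΔT_eq (1 − e^(−t/τ)) = 6.57 × (1 − e^−2.27) = 5.89 K.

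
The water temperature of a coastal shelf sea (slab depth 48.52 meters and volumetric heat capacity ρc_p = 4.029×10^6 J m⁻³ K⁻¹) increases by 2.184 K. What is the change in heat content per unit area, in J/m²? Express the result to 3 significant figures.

4.27×10^8

Areal heat capacity C = ρc_p × D = 4.029×10^6 × 48.52 = 1.95×10^8 J/(m²·K).
ΔQ = C ΔT = 1.95×10^8 × 2.184 = 4.27×10^8 J/m².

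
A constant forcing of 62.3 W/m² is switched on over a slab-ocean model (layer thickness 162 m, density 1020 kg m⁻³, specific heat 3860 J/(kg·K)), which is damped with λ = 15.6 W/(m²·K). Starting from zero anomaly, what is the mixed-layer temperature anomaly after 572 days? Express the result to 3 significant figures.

2.80 K

Areal heat capacity C = ρ c_p D = 1020 × 3860 × 162 = 6.38×10^8 J/(m²·K).
τ = C / λ = 6.38×10^8 / 15.6 = 4.09×10^7 s.
Equilibrium anomaly ΔT_eq = F / λ = 62.3 / 15.6 = 3.99 K.
t = 572 days = 4.94×10^7 s, so t/τ = 1.21.
ΔT(t) = ΔT_eq (1 − e^(−t/τ)) = 3.99 × (1 − e^−1.21) = 2.80 K.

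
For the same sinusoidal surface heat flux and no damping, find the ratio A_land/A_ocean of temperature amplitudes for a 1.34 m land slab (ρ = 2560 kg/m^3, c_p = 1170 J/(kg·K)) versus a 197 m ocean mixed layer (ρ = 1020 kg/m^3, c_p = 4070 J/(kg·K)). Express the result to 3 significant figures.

204

C_ocean = 1020 × 4070 × 197 = 8.18×10^8 J/(m²·K).
C_land = 2560 × 1170 × 1.34 = 4.01×10^6 J/(m²·K).
Undamped amplitude ∝ 1/C, so A_land/A_ocean = C_ocean/C_land = 204.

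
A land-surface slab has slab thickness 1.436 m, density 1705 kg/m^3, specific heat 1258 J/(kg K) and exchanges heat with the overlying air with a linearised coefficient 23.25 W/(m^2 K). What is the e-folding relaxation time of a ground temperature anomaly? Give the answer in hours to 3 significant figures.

Areal heat capacity C = ρ c_p D = 1705 × 1258 × 1.436 = 3.08×10^6 J m⁻² K⁻¹.
Relaxation time τ = C / λ = 3.08×10^6 / 23.25 = 1.32×10^5 s.
In hours: 1.32×10^5 s / (3600 s/hour) = 36.8 hours.

36.8 hours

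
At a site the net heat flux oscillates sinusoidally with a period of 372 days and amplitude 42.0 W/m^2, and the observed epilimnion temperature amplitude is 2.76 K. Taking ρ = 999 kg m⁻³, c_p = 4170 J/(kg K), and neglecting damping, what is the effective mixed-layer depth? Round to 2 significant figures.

19 m

ω = 2π / 3.21×10^7 s = 1.95×10^-7 s⁻¹.
Required C = F₀ / (A ω) = 42.0 / (2.76 × 1.95×10^-7) = 7.78×10^7 J/(m²·K).
D = C / (ρ c_p) = 7.78×10^7 / (999 × 4170) = 18.7 m.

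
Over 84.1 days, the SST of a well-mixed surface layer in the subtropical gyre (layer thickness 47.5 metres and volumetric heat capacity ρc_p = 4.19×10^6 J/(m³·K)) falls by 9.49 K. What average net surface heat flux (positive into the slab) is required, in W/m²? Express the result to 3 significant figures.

-260

Areal heat capacity C = ρc_p × D = 4.19×10^6 × 47.5 = 1.99×10^8 J/(m^2 K).
Required heat per unit area: Q = C ΔT = 1.99×10^8 × -9.49 = -1.89×10^9 J/m².
Flux F = Q / Δt = -1.89×10^9 / 7.27×10^6 s = -260 W/m².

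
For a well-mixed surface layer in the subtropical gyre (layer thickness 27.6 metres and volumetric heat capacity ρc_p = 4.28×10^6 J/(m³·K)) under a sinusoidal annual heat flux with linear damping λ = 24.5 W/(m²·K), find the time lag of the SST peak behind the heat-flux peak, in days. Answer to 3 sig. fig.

44.5 days

Areal heat capacity C = ρc_p × D = 4.28×10^6 × 27.6 = 1.18×10^8 J/(m^2 K).
ω = 2π / 3.15×10^7 s = 1.99×10^-7 s⁻¹.
Phase lag φ = arctan(Cω/λ) = arctan(23.5/24.5) = 0.765 rad.
Time lag = φ / ω = 0.765 / 1.99×10^-7 = 3.84×10^6 s = 44.5 days.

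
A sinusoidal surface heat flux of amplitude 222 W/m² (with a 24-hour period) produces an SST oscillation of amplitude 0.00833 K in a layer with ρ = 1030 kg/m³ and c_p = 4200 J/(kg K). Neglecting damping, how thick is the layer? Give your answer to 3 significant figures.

ω = 2π / 86400 s = 7.27×10^-5 s⁻¹.
Required C = F₀ / (A ω) = 222 / (0.00833 × 7.27×10^-5) = 3.66×10^8 J/(m²·K).
D = C / (ρ c_p) = 3.66×10^8 / (1030 × 4200) = 84.7 m.

84.7 m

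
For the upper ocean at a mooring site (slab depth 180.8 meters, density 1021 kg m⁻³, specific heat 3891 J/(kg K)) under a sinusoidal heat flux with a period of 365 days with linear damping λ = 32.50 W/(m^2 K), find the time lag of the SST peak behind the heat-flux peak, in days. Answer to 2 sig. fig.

Areal heat capacity C = ρ c_p D = 1021 × 3891 × 180.8 = 7.18×10^8 J/(m²·K).
ω = 2π / 3.15×10^7 s = 1.99×10^-7 s⁻¹.
Phase lag φ = arctan(Cω/λ) = arctan(143/32.50) = 1.35 rad.
Time lag = φ / ω = 1.35 / 1.99×10^-7 = 6.76×10^6 s = 78.3 days.

78 days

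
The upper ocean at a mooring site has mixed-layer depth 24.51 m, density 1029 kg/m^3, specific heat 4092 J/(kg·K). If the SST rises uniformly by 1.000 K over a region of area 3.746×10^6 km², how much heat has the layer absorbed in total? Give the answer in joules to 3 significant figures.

3.87×10^20 J

Areal heat capacity C = ρ c_p D = 1029 × 4092 × 24.51 = 1.03×10^8 J/(m²·K).
Heat per unit area: q = C ΔT = 1.03×10^8 × 1.000 = 1.03×10^8 J/m².
Total heat: Q = q × A = 1.03×10^8 × (3.746×10^6 × 10⁶ m²) = 3.87×10^20 J.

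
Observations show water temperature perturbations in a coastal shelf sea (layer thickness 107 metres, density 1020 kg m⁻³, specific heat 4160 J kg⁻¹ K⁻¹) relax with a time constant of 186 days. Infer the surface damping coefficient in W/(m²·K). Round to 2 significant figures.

28

Areal heat capacity C = ρ c_p D = 1020 × 4160 × 107 = 4.54×10^8 J m⁻² K⁻¹.
τ = 186 days = 1.61×10^7 s.
λ = C / τ = 4.54×10^8 / 1.61×10^7 = 28.3 W/(m²·K).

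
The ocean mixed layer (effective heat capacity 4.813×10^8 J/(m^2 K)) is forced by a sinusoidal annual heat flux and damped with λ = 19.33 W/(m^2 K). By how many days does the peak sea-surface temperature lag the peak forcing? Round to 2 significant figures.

Areal heat capacity C = 4.813×10^8 J/(m^2 K) (given).
ω = 2π / 3.15×10^7 s = 1.99×10^-7 s⁻¹.
Phase lag φ = arctan(Cω/λ) = arctan(95.9/19.33) = 1.37 rad.
Time lag = φ / ω = 1.37 / 1.99×10^-7 = 6.89×10^6 s = 79.7 days.

80 days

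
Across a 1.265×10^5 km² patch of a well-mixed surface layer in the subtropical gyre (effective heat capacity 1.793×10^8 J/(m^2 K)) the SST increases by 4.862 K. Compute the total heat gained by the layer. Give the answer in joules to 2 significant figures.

Areal heat capacity C = 1.793×10^8 J/(m^2 K) (given).
Heat per unit area: q = C ΔT = 1.79×10^8 × 4.862 = 8.72×10^8 J/m².
Total heat: Q = q × A = 8.72×10^8 × (1.265×10^5 × 10⁶ m²) = 1.10×10^20 J.

1.1×10^20 J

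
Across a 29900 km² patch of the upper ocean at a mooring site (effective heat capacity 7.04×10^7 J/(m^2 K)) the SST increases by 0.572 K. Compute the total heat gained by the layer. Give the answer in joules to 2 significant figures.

1.2×10^18 J

Areal heat capacity C = 7.04×10^7 J/(m^2 K) (given).
Heat per unit area: q = C ΔT = 7.04×10^7 × 0.572 = 4.03×10^7 J/m².
Total heat: Q = q × A = 4.03×10^7 × (29900 × 10⁶ m²) = 1.20×10^18 J.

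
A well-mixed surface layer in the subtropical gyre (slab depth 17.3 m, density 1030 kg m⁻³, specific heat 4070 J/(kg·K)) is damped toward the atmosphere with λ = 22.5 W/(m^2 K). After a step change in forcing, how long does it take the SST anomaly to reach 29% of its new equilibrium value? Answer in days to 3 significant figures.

12.8 days

Areal heat capacity C = ρ c_p D = 1030 × 4070 × 17.3 = 7.25×10^7 J/(m^2 K).
τ = C / λ = 7.25×10^7 / 22.5 = 3.22×10^6 s.
Fraction reached: 1 − e^(−t/τ) = 0.29 ⇒ t = −τ ln(1 − 0.29) = τ × 0.342.
t = 1.10×10^6 s = 12.8 days.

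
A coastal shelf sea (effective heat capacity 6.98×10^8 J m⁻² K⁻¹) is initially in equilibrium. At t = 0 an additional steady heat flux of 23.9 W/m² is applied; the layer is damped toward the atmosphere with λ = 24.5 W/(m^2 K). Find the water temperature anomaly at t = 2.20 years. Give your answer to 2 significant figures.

Areal heat capacity C = 6.98×10^8 J m⁻² K⁻¹ (given).
τ = C / λ = 6.98×10^8 / 24.5 = 2.85×10^7 s.
Equilibrium anomaly ΔT_eq = F / λ = 23.9 / 24.5 = 0.976 K.
t = 2.20 years = 6.94×10^7 s, so t/τ = 2.44.
ΔT(t) = ΔT_eq (1 − e^(−t/τ)) = 0.976 × (1 − e^−2.44) = 0.890 K.

0.89 K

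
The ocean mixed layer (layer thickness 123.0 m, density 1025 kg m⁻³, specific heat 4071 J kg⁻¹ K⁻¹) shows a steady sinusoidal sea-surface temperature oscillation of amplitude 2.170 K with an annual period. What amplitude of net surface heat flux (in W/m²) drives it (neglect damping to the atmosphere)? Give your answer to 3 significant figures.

222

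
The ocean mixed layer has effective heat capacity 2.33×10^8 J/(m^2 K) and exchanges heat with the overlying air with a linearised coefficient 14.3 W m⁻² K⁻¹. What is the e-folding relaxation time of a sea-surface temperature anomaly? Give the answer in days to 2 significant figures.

Areal heat capacity C = 2.33×10^8 J/(m^2 K) (given).
Relaxation time τ = C / λ = 2.33×10^8 / 14.3 = 1.63×10^7 s.
In days: 1.63×10^7 s / (86400 s/day) = 189 days.

190 days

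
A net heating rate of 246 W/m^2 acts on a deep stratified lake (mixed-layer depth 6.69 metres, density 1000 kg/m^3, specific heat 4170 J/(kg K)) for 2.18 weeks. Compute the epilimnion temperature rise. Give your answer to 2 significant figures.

12 K

Areal heat capacity C = ρ c_p D = 1000 × 4170 × 6.69 = 2.79×10^7 J/(m^2 K).
Net heat input Q = F Δt = 246 × (2.18 weeks × 6.048×10^5 s/week) = 3.24×10^8 J/m².
ΔT = Q / C = 3.24×10^8 / 2.79×10^7 = 11.6 K.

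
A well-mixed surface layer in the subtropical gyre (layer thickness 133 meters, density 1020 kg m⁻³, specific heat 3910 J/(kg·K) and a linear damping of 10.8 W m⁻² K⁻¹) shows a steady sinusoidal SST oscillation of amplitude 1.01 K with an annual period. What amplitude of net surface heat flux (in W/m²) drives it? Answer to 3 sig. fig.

Areal heat capacity C = ρ c_p D = 1020 × 3910 × 133 = 5.30×10^8 J/(m²·K).
ω = 2π / 3.15×10^7 s = 1.99×10^-7 s⁻¹.
√((Cω)² + λ²) = √((106)² + 10.8²) = 106 W/(m²·K).
F₀ = A × √((Cω)²+λ²) = 1.01 × 106 = 107 W/m².

107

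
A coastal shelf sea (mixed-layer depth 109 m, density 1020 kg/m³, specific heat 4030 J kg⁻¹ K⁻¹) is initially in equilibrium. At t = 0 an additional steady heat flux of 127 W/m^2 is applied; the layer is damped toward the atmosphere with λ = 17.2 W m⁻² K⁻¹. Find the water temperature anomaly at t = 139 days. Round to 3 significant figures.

Areal heat capacity C = ρ c_p D = 1020 × 4030 × 109 = 4.48×10^8 J/(m²·K).
τ = C / λ = 4.48×10^8 / 17.2 = 2.60×10^7 s.
Equilibrium anomaly ΔT_eq = F / λ = 127 / 17.2 = 7.38 K.
t = 139 days = 1.20×10^7 s, so t/τ = 0.461.
ΔT(t) = ΔT_eq (1 − e^(−t/τ)) = 7.38 × (1 − e^−0.461) = 2.73 K.

2.73 K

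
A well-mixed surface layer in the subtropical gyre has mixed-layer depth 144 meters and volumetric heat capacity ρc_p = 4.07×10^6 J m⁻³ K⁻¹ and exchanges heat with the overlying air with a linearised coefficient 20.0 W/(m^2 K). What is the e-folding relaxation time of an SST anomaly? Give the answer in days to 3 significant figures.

339 days

Areal heat capacity C = ρc_p × D = 4.07×10^6 × 144 = 5.86×10^8 J/(m^2 K).
Relaxation time τ = C / λ = 5.86×10^8 / 20.0 = 2.93×10^7 s.
In days: 2.93×10^7 s / (86400 s/day) = 339 days.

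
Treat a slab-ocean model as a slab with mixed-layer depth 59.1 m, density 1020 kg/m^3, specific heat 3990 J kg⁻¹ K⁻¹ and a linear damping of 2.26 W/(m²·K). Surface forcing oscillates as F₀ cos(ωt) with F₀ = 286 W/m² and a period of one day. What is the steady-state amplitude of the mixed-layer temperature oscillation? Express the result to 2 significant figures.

0.016 K

Areal heat capacity C = ρ c_p D = 1020 × 3990 × 59.1 = 2.41×10^8 J m⁻² K⁻¹.
Angular frequency ω = 2π / T = 2π / 86400 s = 7.27×10^-5 s⁻¹.
√((Cω)² + λ²) = √((17500)² + 2.26²) = 17500 W/(m²·K).
Amplitude A = F₀ / √((Cω)²+λ²) = 286 / 17500 = 0.0164 K.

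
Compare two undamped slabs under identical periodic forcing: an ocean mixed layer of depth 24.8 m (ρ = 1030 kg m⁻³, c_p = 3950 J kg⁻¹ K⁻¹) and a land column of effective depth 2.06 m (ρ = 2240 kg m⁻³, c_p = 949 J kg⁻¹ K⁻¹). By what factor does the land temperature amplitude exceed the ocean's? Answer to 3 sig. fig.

C_ocean = 1030 × 3950 × 24.8 = 1.01×10^8 J/(m²·K).
C_land = 2240 × 949 × 2.06 = 4.38×10^6 J/(m²·K).
Undamped amplitude ∝ 1/C, so A_land/A_ocean = C_ocean/C_land = 23.0.

23.0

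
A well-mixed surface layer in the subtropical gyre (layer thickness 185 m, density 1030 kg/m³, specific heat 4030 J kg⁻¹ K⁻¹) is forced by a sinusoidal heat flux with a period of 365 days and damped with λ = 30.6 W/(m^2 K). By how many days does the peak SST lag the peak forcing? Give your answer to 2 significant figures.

80 days

Areal heat capacity C = ρ c_p D = 1030 × 4030 × 185 = 7.68×10^8 J/(m^2 K).
ω = 2π / 3.15×10^7 s = 1.99×10^-7 s⁻¹.
Phase lag φ = arctan(Cω/λ) = arctan(153/30.6) = 1.37 rad.
Time lag = φ / ω = 1.37 / 1.99×10^-7 = 6.89×10^6 s = 79.8 days.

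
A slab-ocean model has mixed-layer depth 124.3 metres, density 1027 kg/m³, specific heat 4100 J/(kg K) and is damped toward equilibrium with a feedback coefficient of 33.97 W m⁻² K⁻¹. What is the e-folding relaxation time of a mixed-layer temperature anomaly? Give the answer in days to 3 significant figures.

178 days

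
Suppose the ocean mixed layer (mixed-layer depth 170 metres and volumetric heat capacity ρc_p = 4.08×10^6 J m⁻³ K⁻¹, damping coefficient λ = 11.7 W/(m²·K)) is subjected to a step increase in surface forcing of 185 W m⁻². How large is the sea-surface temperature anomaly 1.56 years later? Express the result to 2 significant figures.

Areal heat capacity C = ρc_p × D = 4.08×10^6 × 170 = 6.94×10^8 J m⁻² K⁻¹.
τ = C / λ = 6.94×10^8 / 11.7 = 5.93×10^7 s.
Equilibrium anomaly ΔT_eq = F / λ = 185 / 11.7 = 15.8 K.
t = 1.56 years = 4.92×10^7 s, so t/τ = 0.830.
ΔT(t) = ΔT_eq (1 − e^(−t/τ)) = 15.8 × (1 − e^−0.830) = 8.92 K.

8.9 K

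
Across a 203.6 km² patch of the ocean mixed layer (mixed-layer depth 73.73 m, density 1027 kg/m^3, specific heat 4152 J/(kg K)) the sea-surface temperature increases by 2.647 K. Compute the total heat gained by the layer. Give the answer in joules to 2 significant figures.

1.7×10^17 J

Areal heat capacity C = ρ c_p D = 1027 × 4152 × 73.73 = 3.14×10^8 J/(m²·K).
Heat per unit area: q = C ΔT = 3.14×10^8 × 2.647 = 8.32×10^8 J/m².
Total heat: Q = q × A = 8.32×10^8 × (203.6 × 10⁶ m²) = 1.69×10^17 J.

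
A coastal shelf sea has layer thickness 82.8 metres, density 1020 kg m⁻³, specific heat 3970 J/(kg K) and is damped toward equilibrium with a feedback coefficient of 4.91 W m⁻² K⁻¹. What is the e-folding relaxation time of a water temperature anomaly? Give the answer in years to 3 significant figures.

2.16 years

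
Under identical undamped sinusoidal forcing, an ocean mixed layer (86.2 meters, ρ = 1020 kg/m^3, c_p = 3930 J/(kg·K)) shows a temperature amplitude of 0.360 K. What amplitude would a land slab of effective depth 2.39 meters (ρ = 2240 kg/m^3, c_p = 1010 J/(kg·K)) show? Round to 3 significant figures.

23.0 K

C_ocean = 3.46×10^8 J/(m²·K); C_land = 5.41×10^6 J/(m²·K).
A ∝ 1/C ⇒ A_land = A_ocean × C_ocean/C_land = 0.360 × 63.9 = 23.0 K.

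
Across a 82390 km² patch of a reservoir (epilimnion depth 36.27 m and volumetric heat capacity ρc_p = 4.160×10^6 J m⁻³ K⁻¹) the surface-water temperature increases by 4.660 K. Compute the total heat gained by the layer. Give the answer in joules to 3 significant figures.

5.79×10^19 J

Areal heat capacity C = ρc_p × D = 4.160×10^6 × 36.27 = 1.51×10^8 J/(m^2 K).
Heat per unit area: q = C ΔT = 1.51×10^8 × 4.660 = 7.03×10^8 J/m².
Total heat: Q = q × A = 7.03×10^8 × (82390 × 10⁶ m²) = 5.79×10^19 J.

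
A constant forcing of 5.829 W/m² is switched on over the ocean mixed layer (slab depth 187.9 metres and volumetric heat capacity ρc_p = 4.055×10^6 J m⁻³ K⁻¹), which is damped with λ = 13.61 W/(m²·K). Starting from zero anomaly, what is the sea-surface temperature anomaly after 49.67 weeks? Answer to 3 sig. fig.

0.178 K

Areal heat capacity C = ρc_p × D = 4.055×10^6 × 187.9 = 7.62×10^8 J/(m²·K).
τ = C / λ = 7.62×10^8 / 13.61 = 5.60×10^7 s.
Equilibrium anomaly ΔT_eq = F / λ = 5.829 / 13.61 = 0.428 K.
t = 49.67 weeks = 3.00×10^7 s, so t/τ = 0.537.
ΔT(t) = ΔT_eq (1 − e^(−t/τ)) = 0.428 × (1 − e^−0.537) = 0.178 K.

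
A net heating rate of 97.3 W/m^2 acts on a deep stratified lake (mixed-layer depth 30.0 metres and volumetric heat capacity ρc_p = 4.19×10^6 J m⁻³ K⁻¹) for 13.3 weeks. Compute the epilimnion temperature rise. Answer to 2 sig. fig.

6.2 K

Areal heat capacity C = ρc_p × D = 4.19×10^6 × 30.0 = 1.26×10^8 J m⁻² K⁻¹.
Net heat input Q = F Δt = 97.3 × (13.3 weeks × 6.048×10^5 s/week) = 7.83×10^8 J/m².
ΔT = Q / C = 7.83×10^8 / 1.26×10^8 = 6.23 K.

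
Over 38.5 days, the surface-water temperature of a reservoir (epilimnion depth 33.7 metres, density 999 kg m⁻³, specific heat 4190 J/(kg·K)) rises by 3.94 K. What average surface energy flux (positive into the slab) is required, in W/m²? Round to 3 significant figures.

167

Areal heat capacity C = ρ c_p D = 999 × 4190 × 33.7 = 1.41×10^8 J m⁻² K⁻¹.
Required heat per unit area: Q = C ΔT = 1.41×10^8 × 3.94 = 5.56×10^8 J/m².
Flux F = Q / Δt = 5.56×10^8 / 3.33×10^6 s = 167 W/m².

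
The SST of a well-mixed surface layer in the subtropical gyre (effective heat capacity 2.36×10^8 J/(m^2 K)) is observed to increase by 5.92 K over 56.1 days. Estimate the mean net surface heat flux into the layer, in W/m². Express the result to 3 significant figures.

288

Areal heat capacity C = 2.36×10^8 J/(m^2 K) (given).
Required heat per unit area: Q = C ΔT = 2.36×10^8 × 5.92 = 1.40×10^9 J/m².
Flux F = Q / Δt = 1.40×10^9 / 4.85×10^6 s = 288 W/m².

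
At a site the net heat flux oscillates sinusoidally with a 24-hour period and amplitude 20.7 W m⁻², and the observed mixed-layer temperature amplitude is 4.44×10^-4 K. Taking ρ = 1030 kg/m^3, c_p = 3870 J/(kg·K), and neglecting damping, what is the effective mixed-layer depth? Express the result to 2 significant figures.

ω = 2π / 86400 s = 7.27×10^-5 s⁻¹.
Required C = F₀ / (A ω) = 20.7 / (4.44×10^-4 × 7.27×10^-5) = 6.41×10^8 J/(m²·K).
D = C / (ρ c_p) = 6.41×10^8 / (1030 × 3870) = 161 m.

160 m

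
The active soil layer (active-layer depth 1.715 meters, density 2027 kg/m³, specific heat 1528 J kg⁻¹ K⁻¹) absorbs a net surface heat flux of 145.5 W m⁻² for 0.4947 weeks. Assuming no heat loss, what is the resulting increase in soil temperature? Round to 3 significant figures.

Areal heat capacity C = ρ c_p D = 2027 × 1528 × 1.715 = 5.31×10^6 J/(m^2 K).
Net heat input Q = F Δt = 145.5 × (0.4947 weeks × 6.048×10^5 s/week) = 4.35×10^7 J/m².
ΔT = Q / C = 4.35×10^7 / 5.31×10^6 = 8.20 K.

8.20 K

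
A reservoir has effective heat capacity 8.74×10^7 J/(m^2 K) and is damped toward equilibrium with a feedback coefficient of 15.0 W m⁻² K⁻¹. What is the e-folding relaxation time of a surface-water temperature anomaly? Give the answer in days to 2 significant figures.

Areal heat capacity C = 8.74×10^7 J/(m^2 K) (given).
Relaxation time τ = C / λ = 8.74×10^7 / 15.0 = 5.83×10^6 s.
In days: 5.83×10^6 s / (86400 s/day) = 67.4 days.

67 days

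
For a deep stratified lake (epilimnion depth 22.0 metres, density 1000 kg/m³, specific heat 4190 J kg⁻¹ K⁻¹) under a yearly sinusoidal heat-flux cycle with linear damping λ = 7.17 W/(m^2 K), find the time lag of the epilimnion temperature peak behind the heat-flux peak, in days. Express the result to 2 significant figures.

70 days

Areal heat capacity C = ρ c_p D = 1000 × 4190 × 22.0 = 9.22×10^7 J/(m²·K).
ω = 2π / 3.15×10^7 s = 1.99×10^-7 s⁻¹.
Phase lag φ = arctan(Cω/λ) = arctan(18.4/7.17) = 1.20 rad.
Time lag = φ / ω = 1.20 / 1.99×10^-7 = 6.02×10^6 s = 69.6 days.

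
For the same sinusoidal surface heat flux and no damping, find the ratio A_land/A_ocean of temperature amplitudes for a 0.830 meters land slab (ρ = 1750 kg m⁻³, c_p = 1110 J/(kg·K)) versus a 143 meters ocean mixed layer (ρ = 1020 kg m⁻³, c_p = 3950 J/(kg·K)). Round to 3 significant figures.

C_ocean = 1020 × 3950 × 143 = 5.76×10^8 J/(m²·K).
C_land = 1750 × 1110 × 0.830 = 1.61×10^6 J/(m²·K).
Undamped amplitude ∝ 1/C, so A_land/A_ocean = C_ocean/C_land = 357.

357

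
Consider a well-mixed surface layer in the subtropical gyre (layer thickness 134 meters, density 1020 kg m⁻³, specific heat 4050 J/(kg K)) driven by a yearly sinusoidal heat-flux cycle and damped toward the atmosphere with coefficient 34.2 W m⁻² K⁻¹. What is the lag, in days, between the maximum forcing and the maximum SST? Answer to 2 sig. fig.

74 days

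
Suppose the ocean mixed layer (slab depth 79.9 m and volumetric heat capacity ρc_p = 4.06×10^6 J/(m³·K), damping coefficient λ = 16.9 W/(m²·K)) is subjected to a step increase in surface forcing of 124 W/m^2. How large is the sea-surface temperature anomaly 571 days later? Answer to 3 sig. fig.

6.78 K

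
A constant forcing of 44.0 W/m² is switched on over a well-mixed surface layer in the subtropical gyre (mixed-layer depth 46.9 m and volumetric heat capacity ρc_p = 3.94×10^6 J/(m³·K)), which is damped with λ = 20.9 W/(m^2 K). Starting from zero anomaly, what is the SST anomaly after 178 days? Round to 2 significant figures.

Areal heat capacity C = ρc_p × D = 3.94×10^6 × 46.9 = 1.85×10^8 J m⁻² K⁻¹.
τ = C / λ = 1.85×10^8 / 20.9 = 8.84×10^6 s.
Equilibrium anomaly ΔT_eq = F / λ = 44.0 / 20.9 = 2.11 K.
t = 178 days = 1.54×10^7 s, so t/τ = 1.74.
ΔT(t) = ΔT_eq (1 − e^(−t/τ)) = 2.11 × (1 − e^−1.74) = 1.74 K.

1.7 K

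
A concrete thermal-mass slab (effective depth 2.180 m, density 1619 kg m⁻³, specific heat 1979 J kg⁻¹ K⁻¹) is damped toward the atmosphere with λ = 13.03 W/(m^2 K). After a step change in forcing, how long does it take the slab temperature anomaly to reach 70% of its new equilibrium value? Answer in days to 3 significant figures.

Areal heat capacity C = ρ c_p D = 1619 × 1979 × 2.180 = 6.98×10^6 J m⁻² K⁻¹.
τ = C / λ = 6.98×10^6 / 13.03 = 5.36×10^5 s.
Fraction reached: 1 − e^(−t/τ) = 0.70 ⇒ t = −τ ln(1 − 0.70) = τ × 1.20.
t = 6.45×10^5 s = 7.47 days.

7.47 days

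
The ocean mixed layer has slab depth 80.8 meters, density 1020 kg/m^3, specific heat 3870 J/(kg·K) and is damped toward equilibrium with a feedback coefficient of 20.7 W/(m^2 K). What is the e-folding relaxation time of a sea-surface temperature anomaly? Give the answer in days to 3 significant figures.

Areal heat capacity C = ρ c_p D = 1020 × 3870 × 80.8 = 3.19×10^8 J/(m²·K).
Relaxation time τ = C / λ = 3.19×10^8 / 20.7 = 1.54×10^7 s.
In days: 1.54×10^7 s / (86400 s/day) = 178 days.

178 days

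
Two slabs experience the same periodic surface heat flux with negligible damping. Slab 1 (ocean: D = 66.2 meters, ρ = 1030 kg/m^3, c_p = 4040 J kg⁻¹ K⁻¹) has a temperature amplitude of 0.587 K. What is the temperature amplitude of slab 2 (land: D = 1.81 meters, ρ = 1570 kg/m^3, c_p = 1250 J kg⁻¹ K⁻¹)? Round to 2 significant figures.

C_ocean = 2.75×10^8 J/(m²·K); C_land = 3.55×10^6 J/(m²·K).
A ∝ 1/C ⇒ A_land = A_ocean × C_ocean/C_land = 0.587 × 77.6 = 45.5 K.

46 K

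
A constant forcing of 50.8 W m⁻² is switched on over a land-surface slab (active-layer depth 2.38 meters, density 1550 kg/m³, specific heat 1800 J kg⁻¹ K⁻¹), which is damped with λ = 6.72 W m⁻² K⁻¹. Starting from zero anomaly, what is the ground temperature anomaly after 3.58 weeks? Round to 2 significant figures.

6.7 K

Areal heat capacity C = ρ c_p D = 1550 × 1800 × 2.38 = 6.64×10^6 J m⁻² K⁻¹.
τ = C / λ = 6.64×10^6 / 6.72 = 9.88×10^5 s.
Equilibrium anomaly ΔT_eq = F / λ = 50.8 / 6.72 = 7.56 K.
t = 3.58 weeks = 2.17×10^6 s, so t/τ = 2.19.
ΔT(t) = ΔT_eq (1 − e^(−t/τ)) = 7.56 × (1 − e^−2.19) = 6.71 K.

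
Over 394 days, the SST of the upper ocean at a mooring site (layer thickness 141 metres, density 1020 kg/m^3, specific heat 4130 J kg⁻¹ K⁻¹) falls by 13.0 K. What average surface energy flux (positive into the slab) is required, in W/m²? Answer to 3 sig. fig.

Areal heat capacity C = ρ c_p D = 1020 × 4130 × 141 = 5.94×10^8 J/(m^2 K).
Required heat per unit area: Q = C ΔT = 5.94×10^8 × -13.0 = -7.72×10^9 J/m².
Flux F = Q / Δt = -7.72×10^9 / 3.40×10^7 s = -227 W/m².

-227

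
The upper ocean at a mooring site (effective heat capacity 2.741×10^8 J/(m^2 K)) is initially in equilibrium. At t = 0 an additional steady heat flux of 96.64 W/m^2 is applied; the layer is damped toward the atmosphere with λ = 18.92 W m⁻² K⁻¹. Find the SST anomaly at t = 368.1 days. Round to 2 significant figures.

Areal heat capacity C = 2.741×10^8 J/(m^2 K) (given).
τ = C / λ = 2.74×10^8 / 18.92 = 1.45×10^7 s.
Equilibrium anomaly ΔT_eq = F / λ = 96.64 / 18.92 = 5.11 K.
t = 368.1 days = 3.18×10^7 s, so t/τ = 2.20.
ΔT(t) = ΔT_eq (1 − e^(−t/τ)) = 5.11 × (1 − e^−2.20) = 4.54 K.

4.5 K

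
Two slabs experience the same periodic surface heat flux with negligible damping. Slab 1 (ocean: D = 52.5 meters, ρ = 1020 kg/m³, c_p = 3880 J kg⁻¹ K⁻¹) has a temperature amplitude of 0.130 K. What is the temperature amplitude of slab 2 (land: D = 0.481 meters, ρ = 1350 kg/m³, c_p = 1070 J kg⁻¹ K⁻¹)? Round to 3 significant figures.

38.9 K

C_ocean = 2.08×10^8 J/(m²·K); C_land = 6.95×10^5 J/(m²·K).
A ∝ 1/C ⇒ A_land = A_ocean × C_ocean/C_land = 0.130 × 299 = 38.9 K.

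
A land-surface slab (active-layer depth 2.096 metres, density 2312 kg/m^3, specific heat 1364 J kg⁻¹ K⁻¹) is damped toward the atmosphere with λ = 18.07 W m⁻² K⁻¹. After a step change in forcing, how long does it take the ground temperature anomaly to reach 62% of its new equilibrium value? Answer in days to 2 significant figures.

Areal heat capacity C = ρ c_p D = 2312 × 1364 × 2.096 = 6.61×10^6 J/(m²·K).
τ = C / λ = 6.61×10^6 / 18.07 = 3.66×10^5 s.
Fraction reached: 1 − e^(−t/τ) = 0.62 ⇒ t = −τ ln(1 − 0.62) = τ × 0.968.
t = 3.54×10^5 s = 4.10 days.

4.1 days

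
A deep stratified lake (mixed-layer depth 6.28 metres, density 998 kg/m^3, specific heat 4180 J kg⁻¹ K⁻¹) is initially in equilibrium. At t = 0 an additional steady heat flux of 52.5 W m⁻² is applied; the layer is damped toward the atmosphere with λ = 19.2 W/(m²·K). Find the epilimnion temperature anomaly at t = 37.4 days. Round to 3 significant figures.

Areal heat capacity C = ρ c_p D = 998 × 4180 × 6.28 = 2.62×10^7 J/(m²·K).
τ = C / λ = 2.62×10^7 / 19.2 = 1.36×10^6 s.
Equilibrium anomaly ΔT_eq = F / λ = 52.5 / 19.2 = 2.73 K.
t = 37.4 days = 3.23×10^6 s, so t/τ = 2.37.
ΔT(t) = ΔT_eq (1 − e^(−t/τ)) = 2.73 × (1 − e^−2.37) = 2.48 K.

2.48 K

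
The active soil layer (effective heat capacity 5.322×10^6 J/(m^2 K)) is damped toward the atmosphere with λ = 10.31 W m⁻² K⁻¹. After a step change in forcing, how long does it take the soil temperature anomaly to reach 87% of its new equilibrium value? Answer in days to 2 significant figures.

Areal heat capacity C = 5.322×10^6 J/(m^2 K) (given).
τ = C / λ = 5.32×10^6 / 10.31 = 5.16×10^5 s.
Fraction reached: 1 − e^(−t/τ) = 0.87 ⇒ t = −τ ln(1 − 0.87) = τ × 2.04.
t = 1.05×10^6 s = 12.2 days.

12 days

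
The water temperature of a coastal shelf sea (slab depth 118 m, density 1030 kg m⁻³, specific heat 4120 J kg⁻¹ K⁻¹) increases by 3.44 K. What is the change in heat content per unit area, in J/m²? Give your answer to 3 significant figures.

1.72×10^9

Areal heat capacity C = ρ c_p D = 1030 × 4120 × 118 = 5.01×10^8 J m⁻² K⁻¹.
ΔQ = C ΔT = 5.01×10^8 × 3.44 = 1.72×10^9 J/m².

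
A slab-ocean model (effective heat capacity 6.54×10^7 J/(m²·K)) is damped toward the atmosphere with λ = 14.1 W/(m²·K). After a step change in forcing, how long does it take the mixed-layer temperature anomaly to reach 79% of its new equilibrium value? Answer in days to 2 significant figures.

84 days

Areal heat capacity C = 6.54×10^7 J/(m²·K) (given).
τ = C / λ = 6.54×10^7 / 14.1 = 4.64×10^6 s.
Fraction reached: 1 − e^(−t/τ) = 0.79 ⇒ t = −τ ln(1 − 0.79) = τ × 1.56.
t = 7.24×10^6 s = 83.8 days.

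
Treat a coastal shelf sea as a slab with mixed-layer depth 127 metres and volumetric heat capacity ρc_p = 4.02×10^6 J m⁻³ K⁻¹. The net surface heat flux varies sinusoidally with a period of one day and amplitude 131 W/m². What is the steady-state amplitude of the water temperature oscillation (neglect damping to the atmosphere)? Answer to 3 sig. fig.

Areal heat capacity C = ρc_p × D = 4.02×10^6 × 127 = 5.11×10^8 J m⁻² K⁻¹.
Angular frequency ω = 2π / T = 2π / 86400 s = 7.27×10^-5 s⁻¹.
Cω = 5.11×10^8 × 7.27×10^-5 = 37100 W/(m²·K).
Amplitude A = F₀ / (Cω) = 131 / 37100 = 0.00353 K.

0.00353 K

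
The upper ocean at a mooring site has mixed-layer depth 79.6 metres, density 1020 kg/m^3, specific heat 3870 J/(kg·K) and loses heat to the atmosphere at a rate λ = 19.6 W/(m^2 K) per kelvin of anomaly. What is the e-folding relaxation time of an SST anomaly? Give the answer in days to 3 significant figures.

186 days

Areal heat capacity C = ρ c_p D = 1020 × 3870 × 79.6 = 3.14×10^8 J/(m²·K).
Relaxation time τ = C / λ = 3.14×10^8 / 19.6 = 1.60×10^7 s.
In days: 1.60×10^7 s / (86400 s/day) = 186 days.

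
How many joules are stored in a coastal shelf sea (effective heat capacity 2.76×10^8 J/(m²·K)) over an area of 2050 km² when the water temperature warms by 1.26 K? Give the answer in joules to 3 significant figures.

7.13×10^17 J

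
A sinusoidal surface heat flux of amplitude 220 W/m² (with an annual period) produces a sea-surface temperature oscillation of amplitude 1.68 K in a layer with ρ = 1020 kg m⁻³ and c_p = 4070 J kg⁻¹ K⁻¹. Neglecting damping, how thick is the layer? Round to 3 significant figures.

ω = 2π / 3.15×10^7 s = 1.99×10^-7 s⁻¹.
Required C = F₀ / (A ω) = 220 / (1.68 × 1.99×10^-7) = 6.57×10^8 J/(m²·K).
D = C / (ρ c_p) = 6.57×10^8 / (1020 × 4070) = 158 m.

158 m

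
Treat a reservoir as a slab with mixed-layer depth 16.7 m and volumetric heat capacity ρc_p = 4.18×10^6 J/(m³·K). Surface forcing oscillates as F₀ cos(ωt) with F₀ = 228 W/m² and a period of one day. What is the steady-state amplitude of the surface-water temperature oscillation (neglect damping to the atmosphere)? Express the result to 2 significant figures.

Areal heat capacity C = ρc_p × D = 4.18×10^6 × 16.7 = 6.98×10^7 J m⁻² K⁻¹.
Angular frequency ω = 2π / T = 2π / 86400 s = 7.27×10^-5 s⁻¹.
Cω = 6.98×10^7 × 7.27×10^-5 = 5080 W/(m²·K).
Amplitude A = F₀ / (Cω) = 228 / 5080 = 0.0449 K.

0.045 K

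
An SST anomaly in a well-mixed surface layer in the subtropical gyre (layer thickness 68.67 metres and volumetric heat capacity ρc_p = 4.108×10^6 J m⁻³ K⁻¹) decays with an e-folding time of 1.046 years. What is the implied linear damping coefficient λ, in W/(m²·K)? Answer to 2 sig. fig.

8.5

Areal heat capacity C = ρc_p × D = 4.108×10^6 × 68.67 = 2.82×10^8 J/(m^2 K).
τ = 1.046 years = 3.30×10^7 s.
λ = C / τ = 2.82×10^8 / 3.30×10^7 = 8.55 W/(m²·K).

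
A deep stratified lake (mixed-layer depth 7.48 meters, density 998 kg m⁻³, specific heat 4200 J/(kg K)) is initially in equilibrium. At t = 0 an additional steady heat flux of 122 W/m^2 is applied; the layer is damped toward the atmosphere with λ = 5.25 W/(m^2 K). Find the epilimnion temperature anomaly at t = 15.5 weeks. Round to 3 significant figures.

Areal heat capacity C = ρ c_p D = 998 × 4200 × 7.48 = 3.14×10^7 J/(m^2 K).
τ = C / λ = 3.14×10^7 / 5.25 = 5.97×10^6 s.
Equilibrium anomaly ΔT_eq = F / λ = 122 / 5.25 = 23.2 K.
t = 15.5 weeks = 9.37×10^6 s, so t/τ = 1.57.
ΔT(t) = ΔT_eq (1 − e^(−t/τ)) = 23.2 × (1 − e^−1.57) = 18.4 K.

18.4 K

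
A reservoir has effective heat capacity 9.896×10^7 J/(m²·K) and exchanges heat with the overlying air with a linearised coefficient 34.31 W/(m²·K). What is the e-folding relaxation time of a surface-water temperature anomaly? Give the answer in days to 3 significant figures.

33.4 days

Areal heat capacity C = 9.896×10^7 J/(m²·K) (given).
Relaxation time τ = C / λ = 9.90×10^7 / 34.31 = 2.88×10^6 s.
In days: 2.88×10^6 s / (86400 s/day) = 33.4 days.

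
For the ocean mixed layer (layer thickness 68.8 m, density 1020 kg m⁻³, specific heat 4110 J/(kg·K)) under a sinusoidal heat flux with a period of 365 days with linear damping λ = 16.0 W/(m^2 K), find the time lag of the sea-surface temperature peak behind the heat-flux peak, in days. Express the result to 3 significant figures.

Areal heat capacity C = ρ c_p D = 1020 × 4110 × 68.8 = 2.88×10^8 J/(m²·K).
ω = 2π / 3.15×10^7 s = 1.99×10^-7 s⁻¹.
Phase lag φ = arctan(Cω/λ) = arctan(57.5/16.0) = 1.30 rad.
Time lag = φ / ω = 1.30 / 1.99×10^-7 = 6.52×10^6 s = 75.5 days.

75.5 days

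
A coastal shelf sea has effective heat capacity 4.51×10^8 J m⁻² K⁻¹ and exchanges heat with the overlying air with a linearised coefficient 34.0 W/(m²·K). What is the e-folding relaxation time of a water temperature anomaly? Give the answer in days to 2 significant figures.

Areal heat capacity C = 4.51×10^8 J m⁻² K⁻¹ (given).
Relaxation time τ = C / λ = 4.51×10^8 / 34.0 = 1.33×10^7 s.
In days: 1.33×10^7 s / (86400 s/day) = 154 days.

150 days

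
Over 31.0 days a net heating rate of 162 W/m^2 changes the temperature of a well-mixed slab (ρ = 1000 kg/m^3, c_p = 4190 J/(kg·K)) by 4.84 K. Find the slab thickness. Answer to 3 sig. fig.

Heat input Q = F Δt = 162 × 2.68×10^6 s = 4.34×10^8 J/m².
Required areal heat capacity C = Q / ΔT = 8.96×10^7 J/(m²·K).
Depth D = C / (ρ c_p) = 8.96×10^7 / (1000 × 4190) = 21.4 m.

21.4 m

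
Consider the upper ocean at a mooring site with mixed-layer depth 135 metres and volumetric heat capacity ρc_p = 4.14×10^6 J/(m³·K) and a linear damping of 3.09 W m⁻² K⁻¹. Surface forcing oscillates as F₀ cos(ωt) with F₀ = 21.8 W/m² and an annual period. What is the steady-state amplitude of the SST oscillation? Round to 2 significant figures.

Areal heat capacity C = ρc_p × D = 4.14×10^6 × 135 = 5.59×10^8 J m⁻² K⁻¹.
Angular frequency ω = 2π / T = 2π / 3.15×10^7 s = 1.99×10^-7 s⁻¹.
√((Cω)² + λ²) = √((111)² + 3.09²) = 111 W/(m²·K).
Amplitude A = F₀ / √((Cω)²+λ²) = 21.8 / 111 = 0.196 K.

0.20 K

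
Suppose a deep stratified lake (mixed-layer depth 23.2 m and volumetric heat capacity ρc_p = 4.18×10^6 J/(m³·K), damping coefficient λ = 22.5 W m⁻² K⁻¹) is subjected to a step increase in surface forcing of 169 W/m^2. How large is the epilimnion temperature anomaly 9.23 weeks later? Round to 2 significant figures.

Areal heat capacity C = ρc_p × D = 4.18×10^6 × 23.2 = 9.70×10^7 J/(m^2 K).
τ = C / λ = 9.70×10^7 / 22.5 = 4.31×10^6 s.
Equilibrium anomaly ΔT_eq = F / λ = 169 / 22.5 = 7.51 K.
t = 9.23 weeks = 5.58×10^6 s, so t/τ = 1.30.
ΔT(t) = ΔT_eq (1 − e^(−t/τ)) = 7.51 × (1 − e^−1.30) = 5.45 K.

5.5 K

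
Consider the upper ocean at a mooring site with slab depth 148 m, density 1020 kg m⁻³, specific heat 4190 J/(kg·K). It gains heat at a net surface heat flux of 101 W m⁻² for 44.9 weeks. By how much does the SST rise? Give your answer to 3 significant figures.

Areal heat capacity C = ρ c_p D = 1020 × 4190 × 148 = 6.33×10^8 J/(m²·K).
Net heat input Q = F Δt = 101 × (44.9 weeks × 6.048×10^5 s/week) = 2.74×10^9 J/m².
ΔT = Q / C = 2.74×10^9 / 6.33×10^8 = 4.34 K.

4.34 K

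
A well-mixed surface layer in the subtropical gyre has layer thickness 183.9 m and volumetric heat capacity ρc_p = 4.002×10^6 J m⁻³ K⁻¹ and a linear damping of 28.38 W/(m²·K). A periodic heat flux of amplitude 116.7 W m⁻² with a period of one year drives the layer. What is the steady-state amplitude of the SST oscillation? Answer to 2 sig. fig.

Areal heat capacity C = ρc_p × D = 4.002×10^6 × 183.9 = 7.36×10^8 J/(m^2 K).
Angular frequency ω = 2π / T = 2π / 3.15×10^7 s = 1.99×10^-7 s⁻¹.
√((Cω)² + λ²) = √((147)² + 28.38²) = 149 W/(m²·K).
Amplitude A = F₀ / √((Cω)²+λ²) = 116.7 / 149 = 0.781 K.

0.78 K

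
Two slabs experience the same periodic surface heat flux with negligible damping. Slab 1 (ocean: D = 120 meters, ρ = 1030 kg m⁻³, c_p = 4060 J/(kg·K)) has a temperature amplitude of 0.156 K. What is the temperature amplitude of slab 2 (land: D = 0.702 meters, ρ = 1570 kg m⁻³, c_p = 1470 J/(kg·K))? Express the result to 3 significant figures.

48.3 K

C_ocean = 5.02×10^8 J/(m²·K); C_land = 1.62×10^6 J/(m²·K).
A ∝ 1/C ⇒ A_land = A_ocean × C_ocean/C_land = 0.156 × 310 = 48.3 K.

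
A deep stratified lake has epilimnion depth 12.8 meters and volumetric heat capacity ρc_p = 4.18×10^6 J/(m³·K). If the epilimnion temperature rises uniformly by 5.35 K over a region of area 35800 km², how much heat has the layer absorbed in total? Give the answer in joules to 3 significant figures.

Areal heat capacity C = ρc_p × D = 4.18×10^6 × 12.8 = 5.35×10^7 J/(m²·K).
Heat per unit area: q = C ΔT = 5.35×10^7 × 5.35 = 2.86×10^8 J/m².
Total heat: Q = q × A = 2.86×10^8 × (35800 × 10⁶ m²) = 1.02×10^19 J.

1.02×10^19 J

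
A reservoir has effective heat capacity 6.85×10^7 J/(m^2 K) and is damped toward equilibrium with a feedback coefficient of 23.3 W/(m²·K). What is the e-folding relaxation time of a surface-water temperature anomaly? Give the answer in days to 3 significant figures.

34.0 days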